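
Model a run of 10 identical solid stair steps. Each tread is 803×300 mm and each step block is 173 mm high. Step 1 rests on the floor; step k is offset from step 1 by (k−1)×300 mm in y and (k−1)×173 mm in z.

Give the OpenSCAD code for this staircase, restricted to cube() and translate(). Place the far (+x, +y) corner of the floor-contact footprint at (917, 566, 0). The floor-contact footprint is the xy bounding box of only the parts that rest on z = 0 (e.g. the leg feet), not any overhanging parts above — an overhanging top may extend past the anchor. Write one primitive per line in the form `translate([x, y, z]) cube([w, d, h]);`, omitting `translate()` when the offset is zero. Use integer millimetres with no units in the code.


translate([114, 266, 0]) cube([803, 300, 173]);
translate([114, 566, 173]) cube([803, 300, 173]);
translate([114, 866, 346]) cube([803, 300, 173]);
translate([114, 1166, 519]) cube([803, 300, 173]);
translate([114, 1466, 692]) cube([803, 300, 173]);
translate([114, 1766, 865]) cube([803, 300, 173]);
translate([114, 2066, 1038]) cube([803, 300, 173]);
translate([114, 2366, 1211]) cube([803, 300, 173]);
translate([114, 2666, 1384]) cube([803, 300, 173]);
translate([114, 2966, 1557]) cube([803, 300, 173]);


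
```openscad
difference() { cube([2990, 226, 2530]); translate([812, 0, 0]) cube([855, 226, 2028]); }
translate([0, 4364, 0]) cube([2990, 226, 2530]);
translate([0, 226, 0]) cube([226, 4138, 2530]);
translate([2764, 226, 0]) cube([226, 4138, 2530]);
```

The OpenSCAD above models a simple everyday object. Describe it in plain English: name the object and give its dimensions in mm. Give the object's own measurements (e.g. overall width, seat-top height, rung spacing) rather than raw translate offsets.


A single room: four walls, each 2530 mm tall and 226 mm thick, enclosing an outside footprint 2990×4590 mm (x × y), no floor or roof. The front and back walls (−y and +y sides) run the full x-width; the side walls fit between their inner faces. A door opening 855 mm wide and 2028 mm tall is cut through the front wall from the floor up, its −x edge 812 mm from the wall's −x end.


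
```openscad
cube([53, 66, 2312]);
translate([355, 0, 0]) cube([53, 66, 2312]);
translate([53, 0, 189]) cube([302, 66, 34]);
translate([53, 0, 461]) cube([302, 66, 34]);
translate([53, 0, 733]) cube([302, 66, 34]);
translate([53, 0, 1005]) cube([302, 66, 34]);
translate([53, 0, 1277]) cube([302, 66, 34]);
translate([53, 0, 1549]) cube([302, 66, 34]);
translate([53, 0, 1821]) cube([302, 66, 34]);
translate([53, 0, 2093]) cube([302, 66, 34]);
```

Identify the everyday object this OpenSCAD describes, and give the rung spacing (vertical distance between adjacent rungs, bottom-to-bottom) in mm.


A ladder. The rung spacing is 272 mm.

Two tall 53×66 posts with 8 short bars between them — a ladder. Adjacent rungs sit at z = 189 and z = 461, so the spacing is 461 − 189 = 272 mm.


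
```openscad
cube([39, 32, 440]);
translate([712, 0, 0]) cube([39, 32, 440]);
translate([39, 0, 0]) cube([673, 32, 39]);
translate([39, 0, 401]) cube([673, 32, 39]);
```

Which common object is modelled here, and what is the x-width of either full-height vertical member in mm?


A picture frame. The border width is 39 mm.

Four thin pieces enclosing a rectangular opening — a picture frame. The two full-height stiles are 440 mm tall; the top rail sits at z = 401 and is 39 mm tall, so the border above the opening is 440 − 401 = 39 mm, matching the stile x-width.


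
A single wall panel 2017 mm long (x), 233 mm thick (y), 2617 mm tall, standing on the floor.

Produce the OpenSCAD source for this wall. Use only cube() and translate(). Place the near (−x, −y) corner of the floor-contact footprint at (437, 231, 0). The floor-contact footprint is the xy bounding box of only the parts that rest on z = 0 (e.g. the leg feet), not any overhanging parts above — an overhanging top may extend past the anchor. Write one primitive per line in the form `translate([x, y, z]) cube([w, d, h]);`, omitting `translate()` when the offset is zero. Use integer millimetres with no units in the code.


translate([437, 231, 0]) cube([2017, 233, 2617]);


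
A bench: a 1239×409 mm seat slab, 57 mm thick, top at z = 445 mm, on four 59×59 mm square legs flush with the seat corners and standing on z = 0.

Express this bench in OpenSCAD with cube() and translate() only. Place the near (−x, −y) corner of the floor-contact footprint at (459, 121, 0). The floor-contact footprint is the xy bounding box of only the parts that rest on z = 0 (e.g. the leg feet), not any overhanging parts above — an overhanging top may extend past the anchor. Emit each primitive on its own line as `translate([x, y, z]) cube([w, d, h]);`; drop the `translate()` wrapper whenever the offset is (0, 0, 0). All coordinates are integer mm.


translate([459, 121, 388]) cube([1239, 409, 57]);
translate([459, 121, 0]) cube([59, 59, 388]);
translate([459, 471, 0]) cube([59, 59, 388]);
translate([1639, 121, 0]) cube([59, 59, 388]);
translate([1639, 471, 0]) cube([59, 59, 388]);


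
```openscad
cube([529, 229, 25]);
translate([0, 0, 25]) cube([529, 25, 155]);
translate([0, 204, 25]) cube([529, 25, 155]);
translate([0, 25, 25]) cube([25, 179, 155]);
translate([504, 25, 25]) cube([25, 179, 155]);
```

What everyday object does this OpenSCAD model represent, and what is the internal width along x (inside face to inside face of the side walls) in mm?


An open box. The internal width is 479 mm.

A 529×229 base slab with four walls standing on it — an open box. The base is 529 mm wide and the walls are 25 mm thick, so the internal width is 529 − 2 × 25 = 479 mm.


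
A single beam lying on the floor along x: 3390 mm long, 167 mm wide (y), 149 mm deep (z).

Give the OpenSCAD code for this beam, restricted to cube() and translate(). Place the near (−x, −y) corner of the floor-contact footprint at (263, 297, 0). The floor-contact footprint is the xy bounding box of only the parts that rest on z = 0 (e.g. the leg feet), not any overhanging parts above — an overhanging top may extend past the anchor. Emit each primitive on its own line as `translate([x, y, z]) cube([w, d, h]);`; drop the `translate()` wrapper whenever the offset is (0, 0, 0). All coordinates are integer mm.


translate([263, 297, 0]) cube([3390, 167, 149]);


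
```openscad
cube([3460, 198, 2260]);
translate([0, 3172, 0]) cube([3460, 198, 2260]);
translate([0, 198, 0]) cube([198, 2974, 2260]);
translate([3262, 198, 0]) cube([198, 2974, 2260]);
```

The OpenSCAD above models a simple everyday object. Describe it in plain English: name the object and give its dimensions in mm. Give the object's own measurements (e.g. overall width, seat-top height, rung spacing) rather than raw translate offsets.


The wall frame of a small rectangular building: four walls, each 2260 mm tall and 198 mm thick, enclosing a footprint 3460 mm (x) by 3370 mm (y) outside-to-outside, with no floor or roof. The front and back walls (the −y and +y sides) span the full width; the two side walls fit between them.


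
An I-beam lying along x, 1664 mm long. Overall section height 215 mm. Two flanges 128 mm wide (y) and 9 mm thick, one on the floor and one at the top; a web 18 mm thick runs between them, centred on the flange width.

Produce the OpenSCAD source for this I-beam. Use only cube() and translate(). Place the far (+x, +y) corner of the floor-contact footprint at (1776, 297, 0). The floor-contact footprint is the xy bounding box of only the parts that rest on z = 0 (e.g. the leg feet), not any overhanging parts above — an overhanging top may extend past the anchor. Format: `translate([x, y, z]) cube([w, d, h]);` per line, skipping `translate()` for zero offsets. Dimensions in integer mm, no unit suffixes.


translate([112, 169, 0]) cube([1664, 128, 9]);
translate([112, 224, 9]) cube([1664, 18, 197]);
translate([112, 169, 206]) cube([1664, 128, 9]);


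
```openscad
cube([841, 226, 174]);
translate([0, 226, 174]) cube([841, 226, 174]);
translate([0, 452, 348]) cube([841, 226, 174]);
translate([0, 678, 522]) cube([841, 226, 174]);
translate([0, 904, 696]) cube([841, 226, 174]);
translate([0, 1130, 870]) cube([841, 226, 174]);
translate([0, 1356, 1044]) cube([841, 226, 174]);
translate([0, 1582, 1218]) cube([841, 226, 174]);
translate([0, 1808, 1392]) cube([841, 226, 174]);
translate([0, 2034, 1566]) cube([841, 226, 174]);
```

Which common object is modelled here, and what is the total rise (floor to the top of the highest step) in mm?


A staircase. The total rise is 1740 mm.

10 identical blocks, each offset up and back from the previous — a staircase. Each step is 174 mm tall and there are 10 of them, so the total rise is 10 × 174 = 1740 mm.


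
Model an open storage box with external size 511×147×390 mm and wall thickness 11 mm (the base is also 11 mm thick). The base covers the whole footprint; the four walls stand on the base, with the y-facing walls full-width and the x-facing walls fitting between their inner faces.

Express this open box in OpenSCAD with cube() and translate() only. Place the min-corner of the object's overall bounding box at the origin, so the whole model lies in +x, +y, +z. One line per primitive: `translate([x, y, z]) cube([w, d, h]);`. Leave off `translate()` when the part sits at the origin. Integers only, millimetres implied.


cube([511, 147, 11]);
translate([0, 0, 11]) cube([511, 11, 379]);
translate([0, 136, 11]) cube([511, 11, 379]);
translate([0, 11, 11]) cube([11, 125, 379]);
translate([500, 11, 11]) cube([11, 125, 379]);


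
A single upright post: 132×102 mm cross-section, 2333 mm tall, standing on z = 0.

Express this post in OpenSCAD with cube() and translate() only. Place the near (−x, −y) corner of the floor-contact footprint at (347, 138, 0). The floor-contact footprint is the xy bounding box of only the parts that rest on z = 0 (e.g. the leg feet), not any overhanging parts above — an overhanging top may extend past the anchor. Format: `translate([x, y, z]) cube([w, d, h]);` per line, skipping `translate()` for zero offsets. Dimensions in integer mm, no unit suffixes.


translate([347, 138, 0]) cube([132, 102, 2333]);


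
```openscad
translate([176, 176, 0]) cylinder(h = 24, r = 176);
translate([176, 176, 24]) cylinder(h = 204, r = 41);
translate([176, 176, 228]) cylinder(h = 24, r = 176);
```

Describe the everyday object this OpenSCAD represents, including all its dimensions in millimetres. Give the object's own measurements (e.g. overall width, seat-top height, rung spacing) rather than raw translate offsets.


A spool: two coaxial disc flanges of radius 176 mm and thickness 24 mm, joined by a core cylinder of radius 41 mm and height 204 mm. The lower flange rests on z = 0 and the three cylinders share a vertical axis.


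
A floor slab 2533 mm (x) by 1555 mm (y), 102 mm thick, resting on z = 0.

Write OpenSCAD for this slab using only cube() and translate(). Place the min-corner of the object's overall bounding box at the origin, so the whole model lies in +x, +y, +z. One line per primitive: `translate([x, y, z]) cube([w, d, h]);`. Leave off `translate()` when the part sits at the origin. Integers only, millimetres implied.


cube([2533, 1555, 102]);


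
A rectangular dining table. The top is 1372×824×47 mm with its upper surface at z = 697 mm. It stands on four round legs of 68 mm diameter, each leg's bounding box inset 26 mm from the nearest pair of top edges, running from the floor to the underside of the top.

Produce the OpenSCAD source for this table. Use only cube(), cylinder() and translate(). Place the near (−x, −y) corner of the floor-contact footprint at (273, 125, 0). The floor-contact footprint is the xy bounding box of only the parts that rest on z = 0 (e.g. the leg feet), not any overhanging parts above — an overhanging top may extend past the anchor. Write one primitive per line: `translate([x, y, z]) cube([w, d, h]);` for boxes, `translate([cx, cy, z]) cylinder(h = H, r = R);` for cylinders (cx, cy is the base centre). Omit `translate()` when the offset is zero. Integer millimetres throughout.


// leg_h = 697 - 47 = 650
translate([247, 99, 650]) cube([1372, 824, 47]);
translate([307, 159, 0]) cylinder(h = 650, r = 34);
translate([1559, 159, 0]) cylinder(h = 650, r = 34);
translate([307, 863, 0]) cylinder(h = 650, r = 34);
translate([1559, 863, 0]) cylinder(h = 650, r = 34);


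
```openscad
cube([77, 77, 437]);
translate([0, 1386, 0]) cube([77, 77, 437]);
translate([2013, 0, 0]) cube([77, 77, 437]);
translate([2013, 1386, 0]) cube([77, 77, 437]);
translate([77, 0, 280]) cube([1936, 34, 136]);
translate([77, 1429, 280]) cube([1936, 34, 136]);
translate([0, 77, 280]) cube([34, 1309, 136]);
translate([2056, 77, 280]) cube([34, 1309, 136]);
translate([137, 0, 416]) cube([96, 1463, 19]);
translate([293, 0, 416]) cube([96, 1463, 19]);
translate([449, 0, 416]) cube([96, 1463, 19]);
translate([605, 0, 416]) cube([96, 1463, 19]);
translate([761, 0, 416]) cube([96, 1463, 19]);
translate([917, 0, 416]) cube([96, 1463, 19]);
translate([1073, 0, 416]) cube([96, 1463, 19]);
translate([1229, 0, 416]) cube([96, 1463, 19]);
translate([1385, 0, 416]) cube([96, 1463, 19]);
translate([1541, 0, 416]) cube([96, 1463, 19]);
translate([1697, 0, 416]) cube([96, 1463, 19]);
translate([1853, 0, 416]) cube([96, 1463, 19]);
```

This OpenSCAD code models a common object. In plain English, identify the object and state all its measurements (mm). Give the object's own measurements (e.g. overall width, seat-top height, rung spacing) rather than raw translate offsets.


A bed frame 2090 mm long (x) by 1463 mm wide (y). Four 77×77 mm corner posts, 437 mm tall, at the corners of the footprint. Four rails of 34 mm thickness and 136 mm height run between adjacent posts with their undersides at z = 280 mm, their outer faces flush with the outside of the frame (the two x-running rails run between the posts' inner faces; the two y-running rails run between the posts' inner faces). 12 slats, each 96 mm wide (x) and 19 mm thick, lie across the top of the two x-running rails, running the full 1463 mm width of the frame in y; along x they sit between the end posts with a 60 mm gap after the −x posts and between neighbouring slats, leaving 64 mm before the +x posts.


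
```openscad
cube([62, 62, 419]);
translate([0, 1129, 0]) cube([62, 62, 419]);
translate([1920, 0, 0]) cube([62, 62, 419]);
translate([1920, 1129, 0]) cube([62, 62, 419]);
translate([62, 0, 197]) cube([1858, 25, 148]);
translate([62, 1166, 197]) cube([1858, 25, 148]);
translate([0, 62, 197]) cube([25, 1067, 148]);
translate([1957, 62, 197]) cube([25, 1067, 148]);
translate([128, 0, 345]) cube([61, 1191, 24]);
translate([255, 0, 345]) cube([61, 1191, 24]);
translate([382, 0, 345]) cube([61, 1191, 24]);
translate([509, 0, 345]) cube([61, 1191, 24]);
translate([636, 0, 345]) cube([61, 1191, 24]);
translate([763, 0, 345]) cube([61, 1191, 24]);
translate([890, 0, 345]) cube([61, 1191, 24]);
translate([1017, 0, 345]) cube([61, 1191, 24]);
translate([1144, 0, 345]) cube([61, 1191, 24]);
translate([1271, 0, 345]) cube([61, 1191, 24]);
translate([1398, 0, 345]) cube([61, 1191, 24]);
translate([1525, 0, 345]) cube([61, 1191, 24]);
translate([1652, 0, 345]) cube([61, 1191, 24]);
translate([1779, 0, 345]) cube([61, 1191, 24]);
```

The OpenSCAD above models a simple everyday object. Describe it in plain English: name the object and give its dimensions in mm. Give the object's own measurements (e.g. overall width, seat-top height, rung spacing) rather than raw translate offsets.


A bed frame 1982 mm long (x) by 1191 mm wide (y). Four 62×62 mm corner posts, 419 mm tall, at the corners of the footprint. Four rails of 25 mm thickness and 148 mm height run between adjacent posts with their undersides at z = 197 mm, their outer faces flush with the outside of the frame (the two x-running rails run between the posts' inner faces; the two y-running rails run between the posts' inner faces). 14 slats, each 61 mm wide (x) and 24 mm thick, lie across the top of the two x-running rails, running the full 1191 mm width of the frame in y; along x they sit between the end posts with a 66 mm gap after the −x posts and between neighbouring slats, leaving 80 mm before the +x posts.


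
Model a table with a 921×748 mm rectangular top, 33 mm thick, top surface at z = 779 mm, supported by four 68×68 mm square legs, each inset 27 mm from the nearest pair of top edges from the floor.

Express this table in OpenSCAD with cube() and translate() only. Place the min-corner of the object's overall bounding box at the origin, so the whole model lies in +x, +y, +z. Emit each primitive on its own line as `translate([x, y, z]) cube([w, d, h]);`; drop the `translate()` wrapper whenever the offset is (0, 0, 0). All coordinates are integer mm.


translate([0, 0, 746]) cube([921, 748, 33]);
translate([27, 27, 0]) cube([68, 68, 746]);
translate([826, 27, 0]) cube([68, 68, 746]);
translate([27, 653, 0]) cube([68, 68, 746]);
translate([826, 653, 0]) cube([68, 68, 746]);


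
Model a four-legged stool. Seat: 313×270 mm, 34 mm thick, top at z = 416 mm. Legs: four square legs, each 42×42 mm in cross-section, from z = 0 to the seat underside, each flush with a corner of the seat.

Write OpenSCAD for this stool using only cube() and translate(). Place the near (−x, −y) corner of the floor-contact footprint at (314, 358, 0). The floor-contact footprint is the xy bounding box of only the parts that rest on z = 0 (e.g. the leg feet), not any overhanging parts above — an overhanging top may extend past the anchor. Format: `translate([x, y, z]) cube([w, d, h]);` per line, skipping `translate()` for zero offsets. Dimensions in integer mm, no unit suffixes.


translate([314, 358, 382]) cube([313, 270, 34]);
translate([314, 358, 0]) cube([42, 42, 382]);
translate([585, 358, 0]) cube([42, 42, 382]);
translate([314, 586, 0]) cube([42, 42, 382]);
translate([585, 586, 0]) cube([42, 42, 382]);


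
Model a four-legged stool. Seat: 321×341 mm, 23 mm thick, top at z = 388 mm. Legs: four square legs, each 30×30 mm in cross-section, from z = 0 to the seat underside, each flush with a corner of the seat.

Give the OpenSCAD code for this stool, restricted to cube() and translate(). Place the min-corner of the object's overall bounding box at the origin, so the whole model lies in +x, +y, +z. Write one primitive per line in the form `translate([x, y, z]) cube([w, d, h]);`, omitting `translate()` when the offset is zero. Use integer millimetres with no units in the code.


translate([0, 0, 365]) cube([321, 341, 23]);
cube([30, 30, 365]);
translate([291, 0, 0]) cube([30, 30, 365]);
translate([0, 311, 0]) cube([30, 30, 365]);
translate([291, 311, 0]) cube([30, 30, 365]);


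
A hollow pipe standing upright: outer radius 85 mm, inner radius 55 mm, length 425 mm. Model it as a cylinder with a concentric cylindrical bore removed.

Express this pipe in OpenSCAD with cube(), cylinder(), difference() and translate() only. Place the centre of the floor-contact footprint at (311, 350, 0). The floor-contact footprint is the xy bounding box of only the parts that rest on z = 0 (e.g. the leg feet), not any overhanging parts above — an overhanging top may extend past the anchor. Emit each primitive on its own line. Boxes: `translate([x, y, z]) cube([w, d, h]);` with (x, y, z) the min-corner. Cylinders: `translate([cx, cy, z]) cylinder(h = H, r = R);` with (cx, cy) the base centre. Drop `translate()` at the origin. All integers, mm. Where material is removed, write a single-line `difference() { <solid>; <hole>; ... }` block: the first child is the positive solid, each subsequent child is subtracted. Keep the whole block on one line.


difference() { translate([311, 350, 0]) cylinder(h = 425, r = 85); translate([311, 350, 0]) cylinder(h = 425, r = 55); }


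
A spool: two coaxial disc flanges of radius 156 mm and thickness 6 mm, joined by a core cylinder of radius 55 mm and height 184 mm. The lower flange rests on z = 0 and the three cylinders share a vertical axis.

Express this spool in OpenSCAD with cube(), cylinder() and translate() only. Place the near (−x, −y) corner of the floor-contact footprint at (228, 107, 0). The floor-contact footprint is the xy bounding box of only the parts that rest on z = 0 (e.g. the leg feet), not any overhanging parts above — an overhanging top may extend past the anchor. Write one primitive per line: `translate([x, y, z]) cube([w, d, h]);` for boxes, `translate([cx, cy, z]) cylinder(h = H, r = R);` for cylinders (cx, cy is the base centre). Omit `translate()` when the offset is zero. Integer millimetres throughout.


translate([384, 263, 0]) cylinder(h = 6, r = 156);
translate([384, 263, 6]) cylinder(h = 184, r = 55);
translate([384, 263, 190]) cylinder(h = 6, r = 156);


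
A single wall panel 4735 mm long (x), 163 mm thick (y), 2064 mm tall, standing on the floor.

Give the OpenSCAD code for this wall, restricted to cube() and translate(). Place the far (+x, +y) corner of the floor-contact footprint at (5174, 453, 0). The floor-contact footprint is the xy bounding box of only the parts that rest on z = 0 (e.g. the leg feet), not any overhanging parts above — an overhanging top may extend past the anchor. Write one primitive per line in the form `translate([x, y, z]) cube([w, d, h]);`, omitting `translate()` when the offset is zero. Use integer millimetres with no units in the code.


translate([439, 290, 0]) cube([4735, 163, 2064]);


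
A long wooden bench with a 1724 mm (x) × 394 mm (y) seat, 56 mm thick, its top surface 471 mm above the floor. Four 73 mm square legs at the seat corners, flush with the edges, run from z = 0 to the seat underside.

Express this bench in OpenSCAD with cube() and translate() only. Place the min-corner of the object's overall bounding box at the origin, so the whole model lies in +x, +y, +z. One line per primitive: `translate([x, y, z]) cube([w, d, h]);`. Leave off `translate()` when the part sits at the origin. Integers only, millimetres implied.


translate([0, 0, 415]) cube([1724, 394, 56]);
cube([73, 73, 415]);
translate([0, 321, 0]) cube([73, 73, 415]);
translate([1651, 0, 0]) cube([73, 73, 415]);
translate([1651, 321, 0]) cube([73, 73, 415]);


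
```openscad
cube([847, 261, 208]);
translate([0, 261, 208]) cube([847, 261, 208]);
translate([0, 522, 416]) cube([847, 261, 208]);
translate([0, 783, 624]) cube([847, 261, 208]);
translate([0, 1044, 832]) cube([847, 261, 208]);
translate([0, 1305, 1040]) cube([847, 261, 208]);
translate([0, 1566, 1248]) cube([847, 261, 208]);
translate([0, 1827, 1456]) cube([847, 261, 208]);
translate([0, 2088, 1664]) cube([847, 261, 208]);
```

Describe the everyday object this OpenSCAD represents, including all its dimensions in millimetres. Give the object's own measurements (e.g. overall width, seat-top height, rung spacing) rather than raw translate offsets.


A straight staircase of 9 solid steps. Each step is 847 mm wide (x), 261 mm deep (y, the going) and 208 mm tall (the rise). The first step rests on the floor; each subsequent step sits one going further in +y and one rise higher in +z, directly behind and above the previous step with no overlap.


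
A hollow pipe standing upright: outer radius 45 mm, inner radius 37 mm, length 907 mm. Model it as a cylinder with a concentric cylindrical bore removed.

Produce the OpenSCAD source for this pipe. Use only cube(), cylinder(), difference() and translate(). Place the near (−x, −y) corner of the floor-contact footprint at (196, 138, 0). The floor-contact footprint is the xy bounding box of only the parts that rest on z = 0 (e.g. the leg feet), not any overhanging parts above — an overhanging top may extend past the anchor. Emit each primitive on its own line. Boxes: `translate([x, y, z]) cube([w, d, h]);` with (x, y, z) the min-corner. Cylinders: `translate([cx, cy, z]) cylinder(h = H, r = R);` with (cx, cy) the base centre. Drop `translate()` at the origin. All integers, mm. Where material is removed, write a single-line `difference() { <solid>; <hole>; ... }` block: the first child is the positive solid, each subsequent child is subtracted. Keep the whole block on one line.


difference() { translate([241, 183, 0]) cylinder(h = 907, r = 45); translate([241, 183, 0]) cylinder(h = 907, r = 37); }


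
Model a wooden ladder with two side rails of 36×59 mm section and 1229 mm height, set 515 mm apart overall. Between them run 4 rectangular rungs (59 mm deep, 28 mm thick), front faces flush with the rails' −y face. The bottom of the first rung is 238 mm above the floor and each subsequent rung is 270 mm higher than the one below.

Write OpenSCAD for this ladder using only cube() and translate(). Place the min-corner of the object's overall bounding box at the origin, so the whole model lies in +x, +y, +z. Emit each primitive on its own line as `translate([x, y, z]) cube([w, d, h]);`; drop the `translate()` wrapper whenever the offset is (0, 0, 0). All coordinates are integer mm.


cube([36, 59, 1229]);
translate([479, 0, 0]) cube([36, 59, 1229]);
translate([36, 0, 238]) cube([443, 59, 28]);
translate([36, 0, 508]) cube([443, 59, 28]);
translate([36, 0, 778]) cube([443, 59, 28]);
translate([36, 0, 1048]) cube([443, 59, 28]);


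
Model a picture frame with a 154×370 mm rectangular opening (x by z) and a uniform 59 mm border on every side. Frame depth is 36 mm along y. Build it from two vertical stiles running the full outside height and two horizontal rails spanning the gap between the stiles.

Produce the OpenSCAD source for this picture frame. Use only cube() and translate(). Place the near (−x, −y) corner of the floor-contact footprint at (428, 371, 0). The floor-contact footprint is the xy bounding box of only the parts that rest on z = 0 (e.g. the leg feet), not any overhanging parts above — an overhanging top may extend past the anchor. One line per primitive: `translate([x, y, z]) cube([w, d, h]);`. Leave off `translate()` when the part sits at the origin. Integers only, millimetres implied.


translate([428, 371, 0]) cube([59, 36, 488]);
translate([641, 371, 0]) cube([59, 36, 488]);
translate([487, 371, 0]) cube([154, 36, 59]);
translate([487, 371, 429]) cube([154, 36, 59]);


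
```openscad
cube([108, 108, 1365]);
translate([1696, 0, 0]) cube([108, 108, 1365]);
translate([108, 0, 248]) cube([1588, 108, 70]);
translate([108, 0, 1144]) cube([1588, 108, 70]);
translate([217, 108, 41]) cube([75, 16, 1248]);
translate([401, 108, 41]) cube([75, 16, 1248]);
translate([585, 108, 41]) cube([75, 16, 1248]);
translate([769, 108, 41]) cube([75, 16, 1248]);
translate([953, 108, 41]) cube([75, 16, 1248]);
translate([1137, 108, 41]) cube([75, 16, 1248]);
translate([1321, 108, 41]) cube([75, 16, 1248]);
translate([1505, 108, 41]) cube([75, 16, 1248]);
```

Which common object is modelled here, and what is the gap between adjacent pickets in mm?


A fence section. The picket gap is 109 mm.

Two posts, two rails, 8 pickets — a fence section. Span 1588 mm holds 8 pickets of 75 mm with 9 equal gaps: ⌊(1588 − 8·75) / 9⌋ = 109 mm.


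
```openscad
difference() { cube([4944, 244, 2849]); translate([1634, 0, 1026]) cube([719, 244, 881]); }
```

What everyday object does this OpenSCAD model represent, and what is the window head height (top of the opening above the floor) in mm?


A wall with a window opening. The window head height is 1907 mm.

A wall with a rectangular opening subtracted — a window. Sill at z = 1026, opening 881 mm tall, so the head is at 1026 + 881 = 1907 mm.


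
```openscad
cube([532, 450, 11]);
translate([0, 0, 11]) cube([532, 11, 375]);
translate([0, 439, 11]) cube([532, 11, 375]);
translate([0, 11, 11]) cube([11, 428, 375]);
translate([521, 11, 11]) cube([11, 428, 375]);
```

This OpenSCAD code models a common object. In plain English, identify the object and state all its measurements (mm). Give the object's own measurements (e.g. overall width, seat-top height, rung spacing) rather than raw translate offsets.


An open-topped rectangular box: outside dimensions 532×450×386 mm, with a uniform wall and base thickness of 11 mm. The base is a full 532×450 slab on the floor; four walls sit on top of the base. The front and back walls (the −y and +y sides) span the full width; the two side walls fit between them.


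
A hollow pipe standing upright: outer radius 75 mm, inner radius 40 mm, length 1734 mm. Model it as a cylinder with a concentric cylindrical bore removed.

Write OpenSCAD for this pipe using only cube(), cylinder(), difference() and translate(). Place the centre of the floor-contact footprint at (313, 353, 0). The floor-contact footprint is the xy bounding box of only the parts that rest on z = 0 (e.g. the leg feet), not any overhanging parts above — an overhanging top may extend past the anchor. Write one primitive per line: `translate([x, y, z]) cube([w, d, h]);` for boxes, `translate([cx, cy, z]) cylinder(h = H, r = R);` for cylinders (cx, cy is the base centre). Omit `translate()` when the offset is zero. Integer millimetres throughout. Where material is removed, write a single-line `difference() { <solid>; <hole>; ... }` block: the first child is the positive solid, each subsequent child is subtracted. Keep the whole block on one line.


difference() { translate([313, 353, 0]) cylinder(h = 1734, r = 75); translate([313, 353, 0]) cylinder(h = 1734, r = 40); }


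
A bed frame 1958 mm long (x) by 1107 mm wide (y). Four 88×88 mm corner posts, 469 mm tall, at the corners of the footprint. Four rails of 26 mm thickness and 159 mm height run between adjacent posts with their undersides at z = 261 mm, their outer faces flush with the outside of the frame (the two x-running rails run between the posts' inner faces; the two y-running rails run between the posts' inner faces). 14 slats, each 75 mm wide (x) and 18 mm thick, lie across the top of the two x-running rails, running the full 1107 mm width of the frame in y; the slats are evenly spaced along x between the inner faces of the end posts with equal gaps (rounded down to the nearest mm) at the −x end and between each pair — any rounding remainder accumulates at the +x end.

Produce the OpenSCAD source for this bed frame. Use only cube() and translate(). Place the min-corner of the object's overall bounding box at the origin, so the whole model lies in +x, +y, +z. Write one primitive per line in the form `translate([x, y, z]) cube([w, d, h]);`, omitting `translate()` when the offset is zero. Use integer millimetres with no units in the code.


cube([88, 88, 469]);
translate([0, 1019, 0]) cube([88, 88, 469]);
translate([1870, 0, 0]) cube([88, 88, 469]);
translate([1870, 1019, 0]) cube([88, 88, 469]);
translate([88, 0, 261]) cube([1782, 26, 159]);
translate([88, 1081, 261]) cube([1782, 26, 159]);
translate([0, 88, 261]) cube([26, 931, 159]);
translate([1932, 88, 261]) cube([26, 931, 159]);
translate([136, 0, 420]) cube([75, 1107, 18]);
translate([259, 0, 420]) cube([75, 1107, 18]);
translate([382, 0, 420]) cube([75, 1107, 18]);
translate([505, 0, 420]) cube([75, 1107, 18]);
translate([628, 0, 420]) cube([75, 1107, 18]);
translate([751, 0, 420]) cube([75, 1107, 18]);
translate([874, 0, 420]) cube([75, 1107, 18]);
translate([997, 0, 420]) cube([75, 1107, 18]);
translate([1120, 0, 420]) cube([75, 1107, 18]);
translate([1243, 0, 420]) cube([75, 1107, 18]);
translate([1366, 0, 420]) cube([75, 1107, 18]);
translate([1489, 0, 420]) cube([75, 1107, 18]);
translate([1612, 0, 420]) cube([75, 1107, 18]);
translate([1735, 0, 420]) cube([75, 1107, 18]);


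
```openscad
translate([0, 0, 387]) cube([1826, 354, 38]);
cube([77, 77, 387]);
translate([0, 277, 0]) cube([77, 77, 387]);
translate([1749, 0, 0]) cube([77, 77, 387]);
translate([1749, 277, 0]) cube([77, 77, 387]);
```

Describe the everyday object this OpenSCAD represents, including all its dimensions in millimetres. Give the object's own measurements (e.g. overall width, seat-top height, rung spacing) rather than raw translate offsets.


A long wooden bench with a 1826 mm (x) × 354 mm (y) seat, 38 mm thick, its top surface 425 mm above the floor. Four 77 mm square legs at the seat corners, flush with the edges, run from z = 0 to the seat underside.


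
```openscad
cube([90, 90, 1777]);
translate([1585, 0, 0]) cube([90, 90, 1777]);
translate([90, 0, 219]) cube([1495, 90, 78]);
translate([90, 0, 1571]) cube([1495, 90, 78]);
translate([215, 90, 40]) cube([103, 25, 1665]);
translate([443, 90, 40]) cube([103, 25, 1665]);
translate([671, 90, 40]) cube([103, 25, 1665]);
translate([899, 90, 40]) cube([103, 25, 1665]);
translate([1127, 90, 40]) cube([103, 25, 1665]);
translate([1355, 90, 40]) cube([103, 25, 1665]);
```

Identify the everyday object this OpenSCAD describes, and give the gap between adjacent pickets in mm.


A fence section. The picket gap is 125 mm.

Two posts, two rails, 6 pickets — a fence section. Span 1495 mm holds 6 pickets of 103 mm with 7 equal gaps: ⌊(1495 − 6·103) / 7⌋ = 125 mm.


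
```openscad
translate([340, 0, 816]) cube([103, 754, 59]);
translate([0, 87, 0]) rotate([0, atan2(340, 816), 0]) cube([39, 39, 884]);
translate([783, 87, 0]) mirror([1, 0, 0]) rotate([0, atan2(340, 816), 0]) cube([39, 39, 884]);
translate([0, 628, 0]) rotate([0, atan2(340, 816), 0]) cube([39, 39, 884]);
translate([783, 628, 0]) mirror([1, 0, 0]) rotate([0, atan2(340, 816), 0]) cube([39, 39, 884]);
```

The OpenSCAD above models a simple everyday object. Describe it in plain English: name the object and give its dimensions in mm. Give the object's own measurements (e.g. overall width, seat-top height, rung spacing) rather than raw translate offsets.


A sawhorse. A 103×754×59 mm beam (x, y, z) sits on two A-frame leg pairs. Each pair is two raked legs of 39×39 mm section (39 mm along y) splaying symmetrically in x. Each leg rises 816 mm vertically over 340 mm of horizontal reach and is 884 mm long along its own axis. Every leg's outer bottom edge rests on the floor and its outer top edge meets a bottom edge of the beam — the left legs (tilting toward +x) meet the beam's −x bottom edge, the right legs (their mirror images, tilting toward −x) meet its +x bottom edge — so the leg tops tuck under the beam, the beam's underside is 816 mm above the floor, and the feet are 783 mm apart outside-to-outside with the beam centred between them. The two leg pairs are set in 87 mm from either end of the beam.


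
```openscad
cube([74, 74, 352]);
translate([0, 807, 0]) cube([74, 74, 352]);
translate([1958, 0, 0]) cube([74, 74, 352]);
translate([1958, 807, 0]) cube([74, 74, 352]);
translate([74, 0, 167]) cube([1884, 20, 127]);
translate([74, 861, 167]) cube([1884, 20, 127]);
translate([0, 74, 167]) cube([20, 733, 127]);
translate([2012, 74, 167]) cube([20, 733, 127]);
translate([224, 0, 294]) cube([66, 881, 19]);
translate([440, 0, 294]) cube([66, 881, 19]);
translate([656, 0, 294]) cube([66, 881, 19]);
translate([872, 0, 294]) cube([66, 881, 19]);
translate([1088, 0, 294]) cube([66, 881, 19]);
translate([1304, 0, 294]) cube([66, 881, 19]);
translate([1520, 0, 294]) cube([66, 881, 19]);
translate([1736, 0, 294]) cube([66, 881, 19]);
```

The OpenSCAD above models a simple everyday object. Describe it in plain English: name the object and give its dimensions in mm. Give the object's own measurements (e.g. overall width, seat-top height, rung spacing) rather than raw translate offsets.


A bed frame 2032 mm long (x) by 881 mm wide (y). Four 74×74 mm corner posts, 352 mm tall, at the corners of the footprint. Four rails of 20 mm thickness and 127 mm height run between adjacent posts with their undersides at z = 167 mm, their outer faces flush with the outside of the frame (the two x-running rails run between the posts' inner faces; the two y-running rails run between the posts' inner faces). 8 slats, each 66 mm wide (x) and 19 mm thick, lie across the top of the two x-running rails, running the full 881 mm width of the frame in y; along x they sit between the end posts with a 150 mm gap after the −x posts and between neighbouring slats, leaving 156 mm before the +x posts.


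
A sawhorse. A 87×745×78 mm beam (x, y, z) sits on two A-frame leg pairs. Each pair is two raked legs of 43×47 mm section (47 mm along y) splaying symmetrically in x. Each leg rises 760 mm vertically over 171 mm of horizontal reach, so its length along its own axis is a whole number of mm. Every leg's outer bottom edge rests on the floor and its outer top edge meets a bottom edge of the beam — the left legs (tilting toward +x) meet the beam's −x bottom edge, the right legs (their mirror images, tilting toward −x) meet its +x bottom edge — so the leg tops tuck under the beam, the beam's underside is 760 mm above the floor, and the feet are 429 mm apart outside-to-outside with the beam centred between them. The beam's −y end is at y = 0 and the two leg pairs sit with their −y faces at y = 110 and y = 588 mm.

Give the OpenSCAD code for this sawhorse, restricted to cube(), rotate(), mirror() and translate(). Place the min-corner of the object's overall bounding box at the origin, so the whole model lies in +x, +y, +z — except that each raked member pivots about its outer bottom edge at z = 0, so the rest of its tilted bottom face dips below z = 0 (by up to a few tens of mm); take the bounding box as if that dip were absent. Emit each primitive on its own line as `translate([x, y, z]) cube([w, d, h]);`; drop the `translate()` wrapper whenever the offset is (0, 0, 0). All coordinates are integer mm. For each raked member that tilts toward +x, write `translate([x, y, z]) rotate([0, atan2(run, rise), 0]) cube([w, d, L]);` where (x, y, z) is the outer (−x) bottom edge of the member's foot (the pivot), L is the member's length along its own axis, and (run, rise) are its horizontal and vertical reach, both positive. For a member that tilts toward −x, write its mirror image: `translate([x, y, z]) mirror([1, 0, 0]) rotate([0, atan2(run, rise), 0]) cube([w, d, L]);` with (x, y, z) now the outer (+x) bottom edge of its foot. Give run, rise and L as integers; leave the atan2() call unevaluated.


translate([171, 0, 760]) cube([87, 745, 78]);
translate([0, 110, 0]) rotate([0, atan2(171, 760), 0]) cube([43, 47, 779]);
translate([429, 110, 0]) mirror([1, 0, 0]) rotate([0, atan2(171, 760), 0]) cube([43, 47, 779]);
translate([0, 588, 0]) rotate([0, atan2(171, 760), 0]) cube([43, 47, 779]);
translate([429, 588, 0]) mirror([1, 0, 0]) rotate([0, atan2(171, 760), 0]) cube([43, 47, 779]);


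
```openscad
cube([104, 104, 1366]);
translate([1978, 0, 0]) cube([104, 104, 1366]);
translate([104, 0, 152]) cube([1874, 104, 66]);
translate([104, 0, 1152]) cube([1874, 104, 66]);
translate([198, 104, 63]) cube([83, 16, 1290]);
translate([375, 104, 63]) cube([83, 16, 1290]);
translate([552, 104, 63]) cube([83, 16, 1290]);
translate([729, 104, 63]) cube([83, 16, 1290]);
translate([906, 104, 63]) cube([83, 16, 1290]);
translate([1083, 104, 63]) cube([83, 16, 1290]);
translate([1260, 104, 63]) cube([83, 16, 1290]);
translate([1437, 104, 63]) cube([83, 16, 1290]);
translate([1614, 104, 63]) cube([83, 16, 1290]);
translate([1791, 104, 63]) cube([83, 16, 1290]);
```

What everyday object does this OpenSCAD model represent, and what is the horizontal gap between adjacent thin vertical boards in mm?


A fence section. The picket gap is 94 mm.

Two posts, two rails, 10 pickets — a fence section. Span 1874 mm holds 10 pickets of 83 mm with 11 equal gaps: ⌊(1874 − 10·83) / 11⌋ = 94 mm.


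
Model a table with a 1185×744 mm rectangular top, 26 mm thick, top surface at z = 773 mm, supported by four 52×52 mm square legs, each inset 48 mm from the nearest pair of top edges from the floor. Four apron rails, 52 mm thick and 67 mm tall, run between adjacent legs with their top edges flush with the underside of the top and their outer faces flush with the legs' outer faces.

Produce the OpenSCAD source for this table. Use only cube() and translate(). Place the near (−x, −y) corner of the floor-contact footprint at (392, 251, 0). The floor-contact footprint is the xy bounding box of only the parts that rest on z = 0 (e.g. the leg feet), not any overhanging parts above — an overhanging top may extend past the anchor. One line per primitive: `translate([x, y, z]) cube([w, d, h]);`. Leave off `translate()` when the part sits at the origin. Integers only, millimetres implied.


translate([344, 203, 747]) cube([1185, 744, 26]);
translate([392, 251, 0]) cube([52, 52, 747]);
translate([1429, 251, 0]) cube([52, 52, 747]);
translate([392, 847, 0]) cube([52, 52, 747]);
translate([1429, 847, 0]) cube([52, 52, 747]);
translate([444, 251, 680]) cube([985, 52, 67]);
translate([444, 847, 680]) cube([985, 52, 67]);
translate([392, 303, 680]) cube([52, 544, 67]);
translate([1429, 303, 680]) cube([52, 544, 67]);
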